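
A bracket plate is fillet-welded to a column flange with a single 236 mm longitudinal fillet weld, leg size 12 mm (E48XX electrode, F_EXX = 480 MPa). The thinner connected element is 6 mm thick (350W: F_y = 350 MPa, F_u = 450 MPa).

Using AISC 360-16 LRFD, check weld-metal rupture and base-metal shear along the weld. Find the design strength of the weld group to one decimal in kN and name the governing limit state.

286.7 kN (base-metal shear governs)

Weld metal: throat = 0.707×12 = 8.484 mm, L = 236 mm. φR_n = 0.75 × 0.6 × 480 × 8.484 × 236 = 432.5 kN.
Base metal shear (6 mm plate): yield φR_n = 1.0×0.6×350×6×236 = 297.4 kN; rupture φR_n = 0.75×0.6×450×6×236 = 286.7 kN; take 286.7 kN (rupture).
Governing: min(432.5, 286.7) = 286.7 kN → base-metal shear.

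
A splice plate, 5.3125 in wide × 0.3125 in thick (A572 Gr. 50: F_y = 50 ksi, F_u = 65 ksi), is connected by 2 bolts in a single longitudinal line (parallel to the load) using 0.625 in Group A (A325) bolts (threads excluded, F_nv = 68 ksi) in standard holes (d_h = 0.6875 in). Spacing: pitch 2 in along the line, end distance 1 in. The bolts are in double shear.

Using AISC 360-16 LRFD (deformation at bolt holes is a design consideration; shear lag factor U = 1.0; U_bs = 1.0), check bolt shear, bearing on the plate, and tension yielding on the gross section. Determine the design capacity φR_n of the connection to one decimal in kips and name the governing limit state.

34.8 kips (bearing governs)

Bolt shear: A_b = π(0.625)²/4 = 0.3068 in². φR_n = 0.75 × 68 × 0.3068 × 2 × 2 = 62.6 kips.
Bearing (0.3125 in plate, F_u = 65 ksi): end bolts L_c = 1 − 0.6875/2 = 0.65625, R_n = min(1.2×0.65625×0.3125×65, 2.4×0.625×0.3125×65) = 15.996 kips/bolt; interior L_c = 2 − 0.6875 = 1.3125, R_n = 30.469 kips/bolt. φR_n = 0.75 × (1×15.996 + 1×30.469) = 34.8 kips.
Tension yield (gross): A_g = 5.3125×0.3125 = 1.6602 in². φR_n = 0.90 × 50 × 1.6602 = 74.7 kips.
Governing: min(62.6, 34.8, 74.7) = 34.8 kips → bearing.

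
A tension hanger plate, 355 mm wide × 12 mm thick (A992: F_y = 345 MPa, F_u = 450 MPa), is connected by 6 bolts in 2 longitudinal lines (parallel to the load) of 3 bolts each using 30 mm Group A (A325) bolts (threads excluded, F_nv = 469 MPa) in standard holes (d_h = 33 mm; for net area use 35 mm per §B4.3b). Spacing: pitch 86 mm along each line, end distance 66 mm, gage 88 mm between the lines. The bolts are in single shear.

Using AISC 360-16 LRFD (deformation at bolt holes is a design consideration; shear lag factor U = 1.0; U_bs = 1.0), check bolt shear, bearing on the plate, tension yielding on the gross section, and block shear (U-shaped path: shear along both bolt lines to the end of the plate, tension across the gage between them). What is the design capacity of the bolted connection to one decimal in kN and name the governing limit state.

946.1 kN (block shear governs)

Bolt shear: A_b = π(30)²/4 = 706.86 mm². φR_n = 0.75 × 469 × 706.86 × 6 × 1 = 1491.8 kN.
Bearing (12 mm plate, F_u = 450 MPa): end bolts L_c = 66 − 33/2 = 49.5, R_n = min(1.2×49.5×12×450, 2.4×30×12×450) = 320.76 kN/bolt; interior L_c = 86 − 33 = 53, R_n = 343.44 kN/bolt. φR_n = 0.75 × (2×320.76 + 4×343.44) = 1511.5 kN.
Tension yield (gross): A_g = 355×12 = 4260 mm². φR_n = 0.90 × 345 × 4260 = 1322.7 kN.
Block shear: shear path 2×[66+2×86] = 2×238 mm, A_gv = 5712, A_nv = 2×(238 − 2.5×35)×12 = 3612 mm²; tension across gage: (88 − 1×35)×12 = 636 mm². R_n = min(0.6×450×3612, 0.6×345×5712) + 1.0×450×636 = min(975.24, 1182.4) + 286.2 = 1261.4 kN. φR_n = 0.75 × 1261.4 = 946.1 kN.
Governing: min(1491.8, 1511.5, 1322.7, 946.1) = 946.1 kN → block shear.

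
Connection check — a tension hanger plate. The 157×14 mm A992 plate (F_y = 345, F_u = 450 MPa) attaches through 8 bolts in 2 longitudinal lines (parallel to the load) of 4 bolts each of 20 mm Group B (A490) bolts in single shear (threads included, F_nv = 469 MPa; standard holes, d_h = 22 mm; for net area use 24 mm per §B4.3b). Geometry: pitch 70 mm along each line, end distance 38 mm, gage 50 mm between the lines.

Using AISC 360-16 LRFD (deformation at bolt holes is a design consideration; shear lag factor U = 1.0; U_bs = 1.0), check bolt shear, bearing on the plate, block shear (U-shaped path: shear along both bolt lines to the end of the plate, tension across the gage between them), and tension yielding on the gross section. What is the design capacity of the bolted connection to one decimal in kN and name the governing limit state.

682.5 kN (gross-section yield governs)

Bolt shear: A_b = π(20)²/4 = 314.16 mm². φR_n = 0.75 × 469 × 314.16 × 8 × 1 = 884.0 kN.
Bearing (14 mm plate, F_u = 450 MPa): end bolts L_c = 38 − 22/2 = 27, R_n = min(1.2×27×14×450, 2.4×20×14×450) = 204.12 kN/bolt; interior L_c = 70 − 22 = 48, R_n = 302.4 kN/bolt. φR_n = 0.75 × (2×204.12 + 6×302.4) = 1667.0 kN.
Block shear: shear path 2×[38+3×70] = 2×248 mm, A_gv = 6944, A_nv = 2×(248 − 3.5×24)×14 = 4592 mm²; tension across gage: (50 − 1×24)×14 = 364 mm². R_n = min(0.6×450×4592, 0.6×345×6944) + 1.0×450×364 = min(1239.8, 1437.4) + 163.8 = 1403.6 kN. φR_n = 0.75 × 1403.6 = 1052.7 kN.
Tension yield (gross): A_g = 157×14 = 2198 mm². φR_n = 0.90 × 345 × 2198 = 682.5 kN.
Governing: min(884.0, 1667.0, 1052.7, 682.5) = 682.5 kN → gross-section yield.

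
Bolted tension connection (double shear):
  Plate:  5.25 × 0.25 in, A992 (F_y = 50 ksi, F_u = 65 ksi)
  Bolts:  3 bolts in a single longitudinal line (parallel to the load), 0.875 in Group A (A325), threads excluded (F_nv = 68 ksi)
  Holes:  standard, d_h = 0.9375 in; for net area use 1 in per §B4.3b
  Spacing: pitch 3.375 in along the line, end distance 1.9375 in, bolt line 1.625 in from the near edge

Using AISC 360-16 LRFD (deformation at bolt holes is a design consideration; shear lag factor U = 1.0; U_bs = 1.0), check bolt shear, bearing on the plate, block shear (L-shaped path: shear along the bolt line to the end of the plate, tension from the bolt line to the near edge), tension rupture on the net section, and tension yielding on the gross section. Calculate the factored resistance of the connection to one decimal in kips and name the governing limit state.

Bolt shear: A_b = π(0.875)²/4 = 0.60132 in². φR_n = 0.75 × 68 × 0.60132 × 3 × 2 = 184.0 kips.
Bearing (0.25 in plate, F_u = 65 ksi): end bolts L_c = 1.9375 − 0.9375/2 = 1.46875, R_n = min(1.2×1.46875×0.25×65, 2.4×0.875×0.25×65) = 28.641 kips/bolt; interior L_c = 3.375 − 0.9375 = 2.4375, R_n = 34.125 kips/bolt. φR_n = 0.75 × (1×28.641 + 2×34.125) = 72.7 kips.
Block shear: shear path 1×[1.9375+2×3.375] = 1×8.6875 in, A_gv = 2.1719, A_nv = 1×(8.6875 − 2.5×1)×0.25 = 1.5469 in²; tension to near edge: (1.625 − 0.5×1)×0.25 = 0.28125 in². R_n = min(0.6×65×1.5469, 0.6×50×2.1719) + 1.0×65×0.28125 = min(60.329, 65.157) + 18.281 = 78.61 kips. φR_n = 0.75 × 78.61 = 59.0 kips.
Tension rupture (net): A_n = (5.25 − 1×1)×0.25 = 1.0625 in² (U = 1.0, A_e = A_n). φR_n = 0.75 × 65 × 1.0625 = 51.8 kips.
Tension yield (gross): A_g = 5.25×0.25 = 1.3125 in². φR_n = 0.90 × 50 × 1.3125 = 59.1 kips.
Governing: min(184.0, 72.7, 59.0, 51.8, 59.1) = 51.8 kips → net-section rupture.

51.8 kips (net-section rupture governs)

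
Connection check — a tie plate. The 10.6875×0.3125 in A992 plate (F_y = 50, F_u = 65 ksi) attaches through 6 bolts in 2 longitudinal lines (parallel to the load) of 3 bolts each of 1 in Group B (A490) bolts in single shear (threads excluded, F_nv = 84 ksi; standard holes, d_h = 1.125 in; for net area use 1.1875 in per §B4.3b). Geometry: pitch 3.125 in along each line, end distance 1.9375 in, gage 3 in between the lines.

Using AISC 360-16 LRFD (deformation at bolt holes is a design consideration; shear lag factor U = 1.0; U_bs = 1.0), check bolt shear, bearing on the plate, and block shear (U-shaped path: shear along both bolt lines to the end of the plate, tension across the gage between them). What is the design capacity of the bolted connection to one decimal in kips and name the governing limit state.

Bolt shear: A_b = π(1)²/4 = 0.7854 in². φR_n = 0.75 × 84 × 0.7854 × 6 × 1 = 296.9 kips.
Bearing (0.3125 in plate, F_u = 65 ksi): end bolts L_c = 1.9375 − 1.125/2 = 1.375, R_n = min(1.2×1.375×0.3125×65, 2.4×1×0.3125×65) = 33.516 kips/bolt; interior L_c = 3.125 − 1.125 = 2, R_n = 48.75 kips/bolt. φR_n = 0.75 × (2×33.516 + 4×48.75) = 196.5 kips.
Block shear: shear path 2×[1.9375+2×3.125] = 2×8.1875 in, A_gv = 5.1172, A_nv = 2×(8.1875 − 2.5×1.1875)×0.3125 = 3.2617 in²; tension across gage: (3 − 1×1.1875)×0.3125 = 0.56641 in². R_n = min(0.6×65×3.2617, 0.6×50×5.1172) + 1.0×65×0.56641 = min(127.21, 153.52) + 36.817 = 164.03 kips. φR_n = 0.75 × 164.03 = 123.0 kips.
Governing: min(296.9, 196.5, 123.0) = 123.0 kips → block shear.

123.0 kips (block shear governs)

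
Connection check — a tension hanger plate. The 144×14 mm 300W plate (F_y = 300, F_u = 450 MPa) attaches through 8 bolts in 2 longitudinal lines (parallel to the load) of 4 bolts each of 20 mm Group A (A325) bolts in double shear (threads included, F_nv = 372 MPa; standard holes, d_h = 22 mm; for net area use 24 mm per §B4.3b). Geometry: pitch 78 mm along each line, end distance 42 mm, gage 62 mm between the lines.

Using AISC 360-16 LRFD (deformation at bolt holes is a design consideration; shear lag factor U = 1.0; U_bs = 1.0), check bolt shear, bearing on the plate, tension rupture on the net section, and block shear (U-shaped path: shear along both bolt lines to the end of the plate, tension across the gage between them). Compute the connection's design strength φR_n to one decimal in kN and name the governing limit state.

453.6 kN (net-section rupture governs)

Bolt shear: A_b = π(20)²/4 = 314.16 mm². φR_n = 0.75 × 372 × 314.16 × 8 × 2 = 1402.4 kN.
Bearing (14 mm plate, F_u = 450 MPa): end bolts L_c = 42 − 22/2 = 31, R_n = min(1.2×31×14×450, 2.4×20×14×450) = 234.36 kN/bolt; interior L_c = 78 − 22 = 56, R_n = 302.4 kN/bolt. φR_n = 0.75 × (2×234.36 + 6×302.4) = 1712.3 kN.
Tension rupture (net): A_n = (144 − 2×24)×14 = 1344 mm² (U = 1.0, A_e = A_n). φR_n = 0.75 × 450 × 1344 = 453.6 kN.
Block shear: shear path 2×[42+3×78] = 2×276 mm, A_gv = 7728, A_nv = 2×(276 − 3.5×24)×14 = 5376 mm²; tension across gage: (62 − 1×24)×14 = 532 mm². R_n = min(0.6×450×5376, 0.6×300×7728) + 1.0×450×532 = min(1451.5, 1391) + 239.4 = 1630.4 kN. φR_n = 0.75 × 1630.4 = 1222.8 kN.
Governing: min(1402.4, 1712.3, 453.6, 1222.8) = 453.6 kN → net-section rupture.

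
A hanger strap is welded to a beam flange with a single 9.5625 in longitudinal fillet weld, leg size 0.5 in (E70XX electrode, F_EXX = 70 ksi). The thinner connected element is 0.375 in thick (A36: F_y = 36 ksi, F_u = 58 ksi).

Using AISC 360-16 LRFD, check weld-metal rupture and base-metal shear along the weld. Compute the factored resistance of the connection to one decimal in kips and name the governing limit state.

77.5 kips (base-metal shear governs)

Weld metal: throat = 0.707×0.5 = 0.3535 in, L = 9.5625 in. φR_n = 0.75 × 0.6 × 70 × 0.3535 × 9.5625 = 106.5 kips.
Base metal shear (0.375 in plate): yield φR_n = 1.0×0.6×36×0.375×9.5625 = 77.5 kips; rupture φR_n = 0.75×0.6×58×0.375×9.5625 = 93.6 kips; take 77.5 kips (yield).
Governing: min(106.5, 77.5) = 77.5 kips → base-metal shear.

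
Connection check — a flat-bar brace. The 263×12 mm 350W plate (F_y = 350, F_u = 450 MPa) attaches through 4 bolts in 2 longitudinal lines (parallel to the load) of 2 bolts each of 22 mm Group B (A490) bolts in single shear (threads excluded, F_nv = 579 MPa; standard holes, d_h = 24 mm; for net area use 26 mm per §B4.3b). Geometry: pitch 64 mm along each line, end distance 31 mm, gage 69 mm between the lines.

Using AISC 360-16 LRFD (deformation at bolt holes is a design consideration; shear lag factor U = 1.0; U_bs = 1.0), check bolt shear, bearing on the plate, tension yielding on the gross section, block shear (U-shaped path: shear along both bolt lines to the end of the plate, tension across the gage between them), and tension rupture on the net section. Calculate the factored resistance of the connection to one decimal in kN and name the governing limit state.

446.3 kN (block shear governs)

Bolt shear: A_b = π(22)²/4 = 380.13 mm². φR_n = 0.75 × 579 × 380.13 × 4 × 1 = 660.3 kN.
Bearing (12 mm plate, F_u = 450 MPa): end bolts L_c = 31 − 24/2 = 19, R_n = min(1.2×19×12×450, 2.4×22×12×450) = 123.12 kN/bolt; interior L_c = 64 − 24 = 40, R_n = 259.2 kN/bolt. φR_n = 0.75 × (2×123.12 + 2×259.2) = 573.5 kN.
Tension yield (gross): A_g = 263×12 = 3156 mm². φR_n = 0.90 × 350 × 3156 = 994.1 kN.
Block shear: shear path 2×[31+1×64] = 2×95 mm, A_gv = 2280, A_nv = 2×(95 − 1.5×26)×12 = 1344 mm²; tension across gage: (69 − 1×26)×12 = 516 mm². R_n = min(0.6×450×1344, 0.6×350×2280) + 1.0×450×516 = min(362.88, 478.8) + 232.2 = 595.08 kN. φR_n = 0.75 × 595.08 = 446.3 kN.
Tension rupture (net): A_n = (263 − 2×26)×12 = 2532 mm² (U = 1.0, A_e = A_n). φR_n = 0.75 × 450 × 2532 = 854.6 kN.
Governing: min(660.3, 573.5, 994.1, 446.3, 854.6) = 446.3 kN → block shear.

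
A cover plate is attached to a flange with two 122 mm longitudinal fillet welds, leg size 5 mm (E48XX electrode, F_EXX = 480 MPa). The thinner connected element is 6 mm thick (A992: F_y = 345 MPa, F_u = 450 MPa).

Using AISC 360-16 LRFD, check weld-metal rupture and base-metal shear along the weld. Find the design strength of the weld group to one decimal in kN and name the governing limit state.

Weld metal: throat = 0.707×5 = 3.535 mm, L = 2×122 = 244 mm. φR_n = 0.75 × 0.6 × 480 × 3.535 × 244 = 186.3 kN.
Base metal shear (6 mm plate): yield φR_n = 1.0×0.6×345×6×244 = 303.0 kN; rupture φR_n = 0.75×0.6×450×6×244 = 296.5 kN; take 296.5 kN (rupture).
Governing: min(186.3, 296.5) = 186.3 kN → weld metal.

186.3 kN (weld metal governs)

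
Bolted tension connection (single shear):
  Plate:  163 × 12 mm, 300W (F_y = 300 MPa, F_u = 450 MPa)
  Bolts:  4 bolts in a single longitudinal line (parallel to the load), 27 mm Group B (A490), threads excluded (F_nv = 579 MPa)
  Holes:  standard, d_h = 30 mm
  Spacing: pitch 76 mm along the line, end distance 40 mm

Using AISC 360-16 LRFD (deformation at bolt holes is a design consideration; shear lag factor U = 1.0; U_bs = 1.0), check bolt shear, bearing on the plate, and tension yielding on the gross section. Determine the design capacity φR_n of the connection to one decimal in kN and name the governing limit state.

528.1 kN (gross-section yield governs)

Bolt shear: A_b = π(27)²/4 = 572.56 mm². φR_n = 0.75 × 579 × 572.56 × 4 × 1 = 994.5 kN.
Bearing (12 mm plate, F_u = 450 MPa): end bolts L_c = 40 − 30/2 = 25, R_n = min(1.2×25×12×450, 2.4×27×12×450) = 162 kN/bolt; interior L_c = 76 − 30 = 46, R_n = 298.08 kN/bolt. φR_n = 0.75 × (1×162 + 3×298.08) = 792.2 kN.
Tension yield (gross): A_g = 163×12 = 1956 mm². φR_n = 0.90 × 300 × 1956 = 528.1 kN.
Governing: min(994.5, 792.2, 528.1) = 528.1 kN → gross-section yield.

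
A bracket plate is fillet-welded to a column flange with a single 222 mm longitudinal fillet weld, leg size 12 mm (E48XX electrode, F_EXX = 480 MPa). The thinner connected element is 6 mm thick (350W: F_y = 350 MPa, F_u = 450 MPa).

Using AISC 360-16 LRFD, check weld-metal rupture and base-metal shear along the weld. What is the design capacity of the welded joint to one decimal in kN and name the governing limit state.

Weld metal: throat = 0.707×12 = 8.484 mm, L = 222 mm. φR_n = 0.75 × 0.6 × 480 × 8.484 × 222 = 406.8 kN.
Base metal shear (6 mm plate): yield φR_n = 1.0×0.6×350×6×222 = 279.7 kN; rupture φR_n = 0.75×0.6×450×6×222 = 269.7 kN; take 269.7 kN (rupture).
Governing: min(406.8, 269.7) = 269.7 kN → base-metal shear.

269.7 kN (base-metal shear governs)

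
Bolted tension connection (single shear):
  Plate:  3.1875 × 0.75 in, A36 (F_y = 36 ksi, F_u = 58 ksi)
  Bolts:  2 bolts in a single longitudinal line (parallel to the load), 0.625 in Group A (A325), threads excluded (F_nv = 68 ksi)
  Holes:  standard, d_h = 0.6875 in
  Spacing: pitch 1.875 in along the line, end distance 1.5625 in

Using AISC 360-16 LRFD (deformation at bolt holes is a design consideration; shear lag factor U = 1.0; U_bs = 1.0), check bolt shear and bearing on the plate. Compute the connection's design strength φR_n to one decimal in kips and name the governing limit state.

31.3 kips (bolt shear governs)

Bolt shear: A_b = π(0.625)²/4 = 0.3068 in². φR_n = 0.75 × 68 × 0.3068 × 2 × 1 = 31.3 kips.
Bearing (0.75 in plate, F_u = 58 ksi): end bolts L_c = 1.5625 − 0.6875/2 = 1.21875, R_n = min(1.2×1.21875×0.75×58, 2.4×0.625×0.75×58) = 63.619 kips/bolt; interior L_c = 1.875 − 0.6875 = 1.1875, R_n = 61.988 kips/bolt. φR_n = 0.75 × (1×63.619 + 1×61.988) = 94.2 kips.
Governing: min(31.3, 94.2) = 31.3 kips → bolt shear.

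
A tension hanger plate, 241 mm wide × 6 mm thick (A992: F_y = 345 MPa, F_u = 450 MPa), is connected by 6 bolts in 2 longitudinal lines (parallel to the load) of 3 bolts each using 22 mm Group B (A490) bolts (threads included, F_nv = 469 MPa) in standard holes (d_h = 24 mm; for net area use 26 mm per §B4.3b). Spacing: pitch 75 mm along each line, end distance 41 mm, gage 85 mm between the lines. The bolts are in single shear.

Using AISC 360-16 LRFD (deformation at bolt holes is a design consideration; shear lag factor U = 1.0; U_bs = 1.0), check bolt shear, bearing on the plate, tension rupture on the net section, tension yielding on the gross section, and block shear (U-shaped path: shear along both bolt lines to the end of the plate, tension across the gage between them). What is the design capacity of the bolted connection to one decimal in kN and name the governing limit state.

Bolt shear: A_b = π(22)²/4 = 380.13 mm². φR_n = 0.75 × 469 × 380.13 × 6 × 1 = 802.3 kN.
Bearing (6 mm plate, F_u = 450 MPa): end bolts L_c = 41 − 24/2 = 29, R_n = min(1.2×29×6×450, 2.4×22×6×450) = 93.96 kN/bolt; interior L_c = 75 − 24 = 51, R_n = 142.56 kN/bolt. φR_n = 0.75 × (2×93.96 + 4×142.56) = 568.6 kN.
Tension rupture (net): A_n = (241 − 2×26)×6 = 1134 mm² (U = 1.0, A_e = A_n). φR_n = 0.75 × 450 × 1134 = 382.7 kN.
Tension yield (gross): A_g = 241×6 = 1446 mm². φR_n = 0.90 × 345 × 1446 = 449.0 kN.
Block shear: shear path 2×[41+2×75] = 2×191 mm, A_gv = 2292, A_nv = 2×(191 − 2.5×26)×6 = 1512 mm²; tension across gage: (85 − 1×26)×6 = 354 mm². R_n = min(0.6×450×1512, 0.6×345×2292) + 1.0×450×354 = min(408.24, 474.44) + 159.3 = 567.54 kN. φR_n = 0.75 × 567.54 = 425.7 kN.
Governing: min(802.3, 568.6, 382.7, 449.0, 425.7) = 382.7 kN → net-section rupture.

382.7 kN (net-section rupture governs)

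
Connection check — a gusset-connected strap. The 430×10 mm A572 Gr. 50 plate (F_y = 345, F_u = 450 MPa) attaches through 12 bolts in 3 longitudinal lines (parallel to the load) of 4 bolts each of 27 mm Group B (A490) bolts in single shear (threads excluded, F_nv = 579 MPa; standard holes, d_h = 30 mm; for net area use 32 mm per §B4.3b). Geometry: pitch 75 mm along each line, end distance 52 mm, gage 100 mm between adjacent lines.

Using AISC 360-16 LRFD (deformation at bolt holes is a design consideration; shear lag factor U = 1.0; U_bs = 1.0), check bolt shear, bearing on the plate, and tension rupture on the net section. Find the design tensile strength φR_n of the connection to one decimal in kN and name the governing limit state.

1127.3 kN (net-section rupture governs)

Bolt shear: A_b = π(27)²/4 = 572.56 mm². φR_n = 0.75 × 579 × 572.56 × 12 × 1 = 2983.6 kN.
Bearing (10 mm plate, F_u = 450 MPa): end bolts L_c = 52 − 30/2 = 37, R_n = min(1.2×37×10×450, 2.4×27×10×450) = 199.8 kN/bolt; interior L_c = 75 − 30 = 45, R_n = 243 kN/bolt. φR_n = 0.75 × (3×199.8 + 9×243) = 2089.8 kN.
Tension rupture (net): A_n = (430 − 3×32)×10 = 3340 mm² (U = 1.0, A_e = A_n). φR_n = 0.75 × 450 × 3340 = 1127.3 kN.
Governing: min(2983.6, 2089.8, 1127.3) = 1127.3 kN → net-section rupture.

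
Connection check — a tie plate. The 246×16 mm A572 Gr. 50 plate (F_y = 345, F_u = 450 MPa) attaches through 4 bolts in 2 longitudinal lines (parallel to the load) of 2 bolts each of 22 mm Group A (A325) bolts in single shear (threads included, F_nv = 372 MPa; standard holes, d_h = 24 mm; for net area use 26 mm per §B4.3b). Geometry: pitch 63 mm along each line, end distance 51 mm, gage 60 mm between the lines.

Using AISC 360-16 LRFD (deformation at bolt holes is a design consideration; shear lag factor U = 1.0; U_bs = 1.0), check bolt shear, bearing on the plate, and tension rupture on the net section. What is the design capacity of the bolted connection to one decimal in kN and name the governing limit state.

Bolt shear: A_b = π(22)²/4 = 380.13 mm². φR_n = 0.75 × 372 × 380.13 × 4 × 1 = 424.2 kN.
Bearing (16 mm plate, F_u = 450 MPa): end bolts L_c = 51 − 24/2 = 39, R_n = min(1.2×39×16×450, 2.4×22×16×450) = 336.96 kN/bolt; interior L_c = 63 − 24 = 39, R_n = 336.96 kN/bolt. φR_n = 0.75 × (2×336.96 + 2×336.96) = 1010.9 kN.
Tension rupture (net): A_n = (246 − 2×26)×16 = 3104 mm² (U = 1.0, A_e = A_n). φR_n = 0.75 × 450 × 3104 = 1047.6 kN.
Governing: min(424.2, 1010.9, 1047.6) = 424.2 kN → bolt shear.

424.2 kN (bolt shear governs)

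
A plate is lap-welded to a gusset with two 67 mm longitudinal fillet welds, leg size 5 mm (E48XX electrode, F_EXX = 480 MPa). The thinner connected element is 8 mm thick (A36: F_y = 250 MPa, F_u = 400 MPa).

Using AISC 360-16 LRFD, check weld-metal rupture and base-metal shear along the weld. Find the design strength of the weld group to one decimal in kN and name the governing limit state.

102.3 kN (weld metal governs)

Weld metal: throat = 0.707×5 = 3.535 mm, L = 2×67 = 134 mm. φR_n = 0.75 × 0.6 × 480 × 3.535 × 134 = 102.3 kN.
Base metal shear (8 mm plate): yield φR_n = 1.0×0.6×250×8×134 = 160.8 kN; rupture φR_n = 0.75×0.6×400×8×134 = 193.0 kN; take 160.8 kN (yield).
Governing: min(102.3, 160.8) = 102.3 kN → weld metal.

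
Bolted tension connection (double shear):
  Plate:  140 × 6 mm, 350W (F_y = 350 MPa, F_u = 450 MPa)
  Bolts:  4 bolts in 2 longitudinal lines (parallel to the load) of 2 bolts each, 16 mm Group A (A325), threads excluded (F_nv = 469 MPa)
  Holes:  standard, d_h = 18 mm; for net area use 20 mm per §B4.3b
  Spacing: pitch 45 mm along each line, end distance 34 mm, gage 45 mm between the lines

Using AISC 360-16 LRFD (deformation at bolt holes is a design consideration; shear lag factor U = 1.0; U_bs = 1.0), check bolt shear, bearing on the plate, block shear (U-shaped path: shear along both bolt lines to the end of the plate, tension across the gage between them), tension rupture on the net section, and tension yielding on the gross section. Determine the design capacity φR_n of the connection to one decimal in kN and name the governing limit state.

Bolt shear: A_b = π(16)²/4 = 201.06 mm². φR_n = 0.75 × 469 × 201.06 × 4 × 2 = 565.8 kN.
Bearing (6 mm plate, F_u = 450 MPa): end bolts L_c = 34 − 18/2 = 25, R_n = min(1.2×25×6×450, 2.4×16×6×450) = 81 kN/bolt; interior L_c = 45 − 18 = 27, R_n = 87.48 kN/bolt. φR_n = 0.75 × (2×81 + 2×87.48) = 252.7 kN.
Block shear: shear path 2×[34+1×45] = 2×79 mm, A_gv = 948, A_nv = 2×(79 − 1.5×20)×6 = 588 mm²; tension across gage: (45 − 1×20)×6 = 150 mm². R_n = min(0.6×450×588, 0.6×350×948) + 1.0×450×150 = min(158.76, 199.08) + 67.5 = 226.26 kN. φR_n = 0.75 × 226.26 = 169.7 kN.
Tension rupture (net): A_n = (140 − 2×20)×6 = 600 mm² (U = 1.0, A_e = A_n). φR_n = 0.75 × 450 × 600 = 202.5 kN.
Tension yield (gross): A_g = 140×6 = 840 mm². φR_n = 0.90 × 350 × 840 = 264.6 kN.
Governing: min(565.8, 252.7, 169.7, 202.5, 264.6) = 169.7 kN → block shear.

169.7 kN (block shear governs)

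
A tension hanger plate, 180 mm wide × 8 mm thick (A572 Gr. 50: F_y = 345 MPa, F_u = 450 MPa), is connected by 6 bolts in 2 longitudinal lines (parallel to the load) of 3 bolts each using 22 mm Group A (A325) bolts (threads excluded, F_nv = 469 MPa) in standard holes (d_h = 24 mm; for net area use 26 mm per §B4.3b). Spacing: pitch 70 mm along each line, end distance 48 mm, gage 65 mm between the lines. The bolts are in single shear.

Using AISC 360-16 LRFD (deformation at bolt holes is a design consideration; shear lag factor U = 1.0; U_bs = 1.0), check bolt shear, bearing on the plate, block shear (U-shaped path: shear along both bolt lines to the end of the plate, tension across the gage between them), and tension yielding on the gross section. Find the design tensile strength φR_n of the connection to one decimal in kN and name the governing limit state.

Bolt shear: A_b = π(22)²/4 = 380.13 mm². φR_n = 0.75 × 469 × 380.13 × 6 × 1 = 802.3 kN.
Bearing (8 mm plate, F_u = 450 MPa): end bolts L_c = 48 − 24/2 = 36, R_n = min(1.2×36×8×450, 2.4×22×8×450) = 155.52 kN/bolt; interior L_c = 70 − 24 = 46, R_n = 190.08 kN/bolt. φR_n = 0.75 × (2×155.52 + 4×190.08) = 803.5 kN.
Block shear: shear path 2×[48+2×70] = 2×188 mm, A_gv = 3008, A_nv = 2×(188 − 2.5×26)×8 = 1968 mm²; tension across gage: (65 − 1×26)×8 = 312 mm². R_n = min(0.6×450×1968, 0.6×345×3008) + 1.0×450×312 = min(531.36, 622.66) + 140.4 = 671.76 kN. φR_n = 0.75 × 671.76 = 503.8 kN.
Tension yield (gross): A_g = 180×8 = 1440 mm². φR_n = 0.90 × 345 × 1440 = 447.1 kN.
Governing: min(802.3, 803.5, 503.8, 447.1) = 447.1 kN → gross-section yield.

447.1 kN (gross-section yield governs)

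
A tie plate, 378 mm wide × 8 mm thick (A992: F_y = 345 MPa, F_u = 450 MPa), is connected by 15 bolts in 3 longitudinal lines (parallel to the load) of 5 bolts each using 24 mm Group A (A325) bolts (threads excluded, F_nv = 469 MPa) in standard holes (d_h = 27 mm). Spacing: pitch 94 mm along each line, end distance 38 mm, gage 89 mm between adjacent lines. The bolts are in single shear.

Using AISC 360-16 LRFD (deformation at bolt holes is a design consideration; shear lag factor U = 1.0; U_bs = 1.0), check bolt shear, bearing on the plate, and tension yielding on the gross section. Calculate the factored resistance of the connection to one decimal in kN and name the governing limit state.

Bolt shear: A_b = π(24)²/4 = 452.39 mm². φR_n = 0.75 × 469 × 452.39 × 15 × 1 = 2386.9 kN.
Bearing (8 mm plate, F_u = 450 MPa): end bolts L_c = 38 − 27/2 = 24.5, R_n = min(1.2×24.5×8×450, 2.4×24×8×450) = 105.84 kN/bolt; interior L_c = 94 − 27 = 67, R_n = 207.36 kN/bolt. φR_n = 0.75 × (3×105.84 + 12×207.36) = 2104.4 kN.
Tension yield (gross): A_g = 378×8 = 3024 mm². φR_n = 0.90 × 345 × 3024 = 939.0 kN.
Governing: min(2386.9, 2104.4, 939.0) = 939.0 kN → gross-section yield.

939.0 kN (gross-section yield governs)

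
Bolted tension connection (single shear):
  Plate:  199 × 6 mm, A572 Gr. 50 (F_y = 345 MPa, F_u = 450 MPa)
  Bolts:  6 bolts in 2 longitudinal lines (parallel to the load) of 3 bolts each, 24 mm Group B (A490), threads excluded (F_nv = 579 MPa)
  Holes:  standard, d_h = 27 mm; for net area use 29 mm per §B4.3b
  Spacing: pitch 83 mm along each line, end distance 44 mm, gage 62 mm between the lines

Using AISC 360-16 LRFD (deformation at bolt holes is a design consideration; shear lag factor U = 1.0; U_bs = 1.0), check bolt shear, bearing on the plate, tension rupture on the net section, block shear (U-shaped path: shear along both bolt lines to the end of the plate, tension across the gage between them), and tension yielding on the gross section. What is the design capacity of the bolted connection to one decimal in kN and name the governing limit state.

285.5 kN (net-section rupture governs)

Bolt shear: A_b = π(24)²/4 = 452.39 mm². φR_n = 0.75 × 579 × 452.39 × 6 × 1 = 1178.7 kN.
Bearing (6 mm plate, F_u = 450 MPa): end bolts L_c = 44 − 27/2 = 30.5, R_n = min(1.2×30.5×6×450, 2.4×24×6×450) = 98.82 kN/bolt; interior L_c = 83 − 27 = 56, R_n = 155.52 kN/bolt. φR_n = 0.75 × (2×98.82 + 4×155.52) = 614.8 kN.
Tension rupture (net): A_n = (199 − 2×29)×6 = 846 mm² (U = 1.0, A_e = A_n). φR_n = 0.75 × 450 × 846 = 285.5 kN.
Block shear: shear path 2×[44+2×83] = 2×210 mm, A_gv = 2520, A_nv = 2×(210 − 2.5×29)×6 = 1650 mm²; tension across gage: (62 − 1×29)×6 = 198 mm². R_n = min(0.6×450×1650, 0.6×345×2520) + 1.0×450×198 = min(445.5, 521.64) + 89.1 = 534.6 kN. φR_n = 0.75 × 534.6 = 401.0 kN.
Tension yield (gross): A_g = 199×6 = 1194 mm². φR_n = 0.90 × 345 × 1194 = 370.7 kN.
Governing: min(1178.7, 614.8, 285.5, 401.0, 370.7) = 285.5 kN → net-section rupture.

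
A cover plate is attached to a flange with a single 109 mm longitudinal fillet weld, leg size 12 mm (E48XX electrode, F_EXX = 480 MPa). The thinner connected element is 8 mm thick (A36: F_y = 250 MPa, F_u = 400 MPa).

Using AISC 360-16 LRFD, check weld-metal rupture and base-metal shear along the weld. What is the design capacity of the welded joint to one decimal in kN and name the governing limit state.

130.8 kN (base-metal shear governs)

Weld metal: throat = 0.707×12 = 8.484 mm, L = 109 mm. φR_n = 0.75 × 0.6 × 480 × 8.484 × 109 = 199.7 kN.
Base metal shear (8 mm plate): yield φR_n = 1.0×0.6×250×8×109 = 130.8 kN; rupture φR_n = 0.75×0.6×400×8×109 = 157.0 kN; take 130.8 kN (yield).
Governing: min(199.7, 130.8) = 130.8 kN → base-metal shear.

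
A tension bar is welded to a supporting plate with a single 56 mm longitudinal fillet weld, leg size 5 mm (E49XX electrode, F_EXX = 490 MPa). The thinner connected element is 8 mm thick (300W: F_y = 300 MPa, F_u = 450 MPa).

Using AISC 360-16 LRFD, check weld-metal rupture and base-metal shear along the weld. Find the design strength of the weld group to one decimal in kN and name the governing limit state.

Weld metal: throat = 0.707×5 = 3.535 mm, L = 56 mm. φR_n = 0.75 × 0.6 × 490 × 3.535 × 56 = 43.7 kN.
Base metal shear (8 mm plate): yield φR_n = 1.0×0.6×300×8×56 = 80.6 kN; rupture φR_n = 0.75×0.6×450×8×56 = 90.7 kN; take 80.6 kN (yield).
Governing: min(43.7, 80.6) = 43.7 kN → weld metal.

43.7 kN (weld metal governs)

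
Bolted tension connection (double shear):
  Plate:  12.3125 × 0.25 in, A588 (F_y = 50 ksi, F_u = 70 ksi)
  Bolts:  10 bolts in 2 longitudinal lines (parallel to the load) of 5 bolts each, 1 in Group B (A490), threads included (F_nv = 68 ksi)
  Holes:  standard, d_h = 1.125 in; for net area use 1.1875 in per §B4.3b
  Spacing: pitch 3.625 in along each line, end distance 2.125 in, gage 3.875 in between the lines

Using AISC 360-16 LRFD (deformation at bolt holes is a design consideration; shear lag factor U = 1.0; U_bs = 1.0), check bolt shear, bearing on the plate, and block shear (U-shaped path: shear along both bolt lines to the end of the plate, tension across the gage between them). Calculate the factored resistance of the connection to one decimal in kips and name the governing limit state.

Bolt shear: A_b = π(1)²/4 = 0.7854 in². φR_n = 0.75 × 68 × 0.7854 × 10 × 2 = 801.1 kips.
Bearing (0.25 in plate, F_u = 70 ksi): end bolts L_c = 2.125 − 1.125/2 = 1.5625, R_n = min(1.2×1.5625×0.25×70, 2.4×1×0.25×70) = 32.813 kips/bolt; interior L_c = 3.625 − 1.125 = 2.5, R_n = 42 kips/bolt. φR_n = 0.75 × (2×32.813 + 8×42) = 301.2 kips.
Block shear: shear path 2×[2.125+4×3.625] = 2×16.625 in, A_gv = 8.3125, A_nv = 2×(16.625 − 4.5×1.1875)×0.25 = 5.6406 in²; tension across gage: (3.875 − 1×1.1875)×0.25 = 0.67188 in². R_n = min(0.6×70×5.6406, 0.6×50×8.3125) + 1.0×70×0.67188 = min(236.91, 249.38) + 47.032 = 283.94 kips. φR_n = 0.75 × 283.94 = 213.0 kips.
Governing: min(801.1, 301.2, 213.0) = 213.0 kips → block shear.

213.0 kips (block shear governs)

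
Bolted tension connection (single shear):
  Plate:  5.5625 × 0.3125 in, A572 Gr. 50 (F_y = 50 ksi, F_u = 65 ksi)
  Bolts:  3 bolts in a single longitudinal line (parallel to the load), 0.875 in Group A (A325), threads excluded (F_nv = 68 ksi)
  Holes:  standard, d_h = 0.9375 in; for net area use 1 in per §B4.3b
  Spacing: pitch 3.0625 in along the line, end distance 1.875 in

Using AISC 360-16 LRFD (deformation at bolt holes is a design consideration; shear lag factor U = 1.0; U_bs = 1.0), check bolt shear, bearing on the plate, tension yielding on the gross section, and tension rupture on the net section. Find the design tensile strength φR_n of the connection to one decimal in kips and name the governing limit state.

69.5 kips (net-section rupture governs)

Bolt shear: A_b = π(0.875)²/4 = 0.60132 in². φR_n = 0.75 × 68 × 0.60132 × 3 × 1 = 92.0 kips.
Bearing (0.3125 in plate, F_u = 65 ksi): end bolts L_c = 1.875 − 0.9375/2 = 1.40625, R_n = min(1.2×1.40625×0.3125×65, 2.4×0.875×0.3125×65) = 34.277 kips/bolt; interior L_c = 3.0625 − 0.9375 = 2.125, R_n = 42.656 kips/bolt. φR_n = 0.75 × (1×34.277 + 2×42.656) = 89.7 kips.
Tension yield (gross): A_g = 5.5625×0.3125 = 1.7383 in². φR_n = 0.90 × 50 × 1.7383 = 78.2 kips.
Tension rupture (net): A_n = (5.5625 − 1×1)×0.3125 = 1.4258 in² (U = 1.0, A_e = A_n). φR_n = 0.75 × 65 × 1.4258 = 69.5 kips.
Governing: min(92.0, 89.7, 78.2, 69.5) = 69.5 kips → net-section rupture.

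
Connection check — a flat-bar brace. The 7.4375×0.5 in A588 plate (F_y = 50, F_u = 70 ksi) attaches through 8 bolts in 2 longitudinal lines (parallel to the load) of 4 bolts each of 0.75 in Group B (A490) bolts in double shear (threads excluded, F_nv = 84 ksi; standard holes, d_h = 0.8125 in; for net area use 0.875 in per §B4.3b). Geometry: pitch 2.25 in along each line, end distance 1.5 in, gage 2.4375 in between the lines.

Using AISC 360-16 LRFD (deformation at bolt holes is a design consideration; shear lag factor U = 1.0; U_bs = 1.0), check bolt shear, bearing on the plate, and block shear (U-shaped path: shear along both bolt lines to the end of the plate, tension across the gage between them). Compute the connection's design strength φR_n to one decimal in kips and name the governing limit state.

204.4 kips (block shear governs)

Bolt shear: A_b = π(0.75)²/4 = 0.44179 in². φR_n = 0.75 × 84 × 0.44179 × 8 × 2 = 445.3 kips.
Bearing (0.5 in plate, F_u = 70 ksi): end bolts L_c = 1.5 − 0.8125/2 = 1.09375, R_n = min(1.2×1.09375×0.5×70, 2.4×0.75×0.5×70) = 45.938 kips/bolt; interior L_c = 2.25 − 0.8125 = 1.4375, R_n = 60.375 kips/bolt. φR_n = 0.75 × (2×45.938 + 6×60.375) = 340.6 kips.
Block shear: shear path 2×[1.5+3×2.25] = 2×8.25 in, A_gv = 8.25, A_nv = 2×(8.25 − 3.5×0.875)×0.5 = 5.1875 in²; tension across gage: (2.4375 − 1×0.875)×0.5 = 0.78125 in². R_n = min(0.6×70×5.1875, 0.6×50×8.25) + 1.0×70×0.78125 = min(217.88, 247.5) + 54.688 = 272.57 kips. φR_n = 0.75 × 272.57 = 204.4 kips.
Governing: min(445.3, 340.6, 204.4) = 204.4 kips → block shear.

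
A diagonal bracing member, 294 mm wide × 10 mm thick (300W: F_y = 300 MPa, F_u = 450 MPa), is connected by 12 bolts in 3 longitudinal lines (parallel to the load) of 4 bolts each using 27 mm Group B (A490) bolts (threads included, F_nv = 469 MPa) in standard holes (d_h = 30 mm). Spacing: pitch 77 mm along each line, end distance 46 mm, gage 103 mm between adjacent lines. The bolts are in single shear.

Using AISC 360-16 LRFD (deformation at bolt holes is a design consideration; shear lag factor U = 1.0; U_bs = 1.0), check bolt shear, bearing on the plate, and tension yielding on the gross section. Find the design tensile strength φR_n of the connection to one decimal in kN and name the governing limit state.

793.8 kN (gross-section yield governs)

Bolt shear: A_b = π(27)²/4 = 572.56 mm². φR_n = 0.75 × 469 × 572.56 × 12 × 1 = 2416.8 kN.
Bearing (10 mm plate, F_u = 450 MPa): end bolts L_c = 46 − 30/2 = 31, R_n = min(1.2×31×10×450, 2.4×27×10×450) = 167.4 kN/bolt; interior L_c = 77 − 30 = 47, R_n = 253.8 kN/bolt. φR_n = 0.75 × (3×167.4 + 9×253.8) = 2089.8 kN.
Tension yield (gross): A_g = 294×10 = 2940 mm². φR_n = 0.90 × 300 × 2940 = 793.8 kN.
Governing: min(2416.8, 2089.8, 793.8) = 793.8 kN → gross-section yield.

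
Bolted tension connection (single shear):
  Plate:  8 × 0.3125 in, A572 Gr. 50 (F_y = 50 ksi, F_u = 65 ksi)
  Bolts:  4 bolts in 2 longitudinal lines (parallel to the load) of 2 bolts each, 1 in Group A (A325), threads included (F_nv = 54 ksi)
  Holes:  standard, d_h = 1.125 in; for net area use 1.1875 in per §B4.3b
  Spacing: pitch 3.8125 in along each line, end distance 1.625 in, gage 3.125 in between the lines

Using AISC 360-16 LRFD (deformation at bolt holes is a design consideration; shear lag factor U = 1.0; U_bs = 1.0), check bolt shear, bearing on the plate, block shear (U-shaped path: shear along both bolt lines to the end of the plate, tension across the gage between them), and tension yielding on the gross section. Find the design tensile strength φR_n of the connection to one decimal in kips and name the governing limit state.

Bolt shear: A_b = π(1)²/4 = 0.7854 in². φR_n = 0.75 × 54 × 0.7854 × 4 × 1 = 127.2 kips.
Bearing (0.3125 in plate, F_u = 65 ksi): end bolts L_c = 1.625 − 1.125/2 = 1.0625, R_n = min(1.2×1.0625×0.3125×65, 2.4×1×0.3125×65) = 25.898 kips/bolt; interior L_c = 3.8125 − 1.125 = 2.6875, R_n = 48.75 kips/bolt. φR_n = 0.75 × (2×25.898 + 2×48.75) = 112.0 kips.
Block shear: shear path 2×[1.625+1×3.8125] = 2×5.4375 in, A_gv = 3.3984, A_nv = 2×(5.4375 − 1.5×1.1875)×0.3125 = 2.2852 in²; tension across gage: (3.125 − 1×1.1875)×0.3125 = 0.60547 in². R_n = min(0.6×65×2.2852, 0.6×50×3.3984) + 1.0×65×0.60547 = min(89.123, 101.95) + 39.356 = 128.48 kips. φR_n = 0.75 × 128.48 = 96.4 kips.
Tension yield (gross): A_g = 8×0.3125 = 2.5 in². φR_n = 0.90 × 50 × 2.5 = 112.5 kips.
Governing: min(127.2, 112.0, 96.4, 112.5) = 96.4 kips → block shear.

96.4 kips (block shear governs)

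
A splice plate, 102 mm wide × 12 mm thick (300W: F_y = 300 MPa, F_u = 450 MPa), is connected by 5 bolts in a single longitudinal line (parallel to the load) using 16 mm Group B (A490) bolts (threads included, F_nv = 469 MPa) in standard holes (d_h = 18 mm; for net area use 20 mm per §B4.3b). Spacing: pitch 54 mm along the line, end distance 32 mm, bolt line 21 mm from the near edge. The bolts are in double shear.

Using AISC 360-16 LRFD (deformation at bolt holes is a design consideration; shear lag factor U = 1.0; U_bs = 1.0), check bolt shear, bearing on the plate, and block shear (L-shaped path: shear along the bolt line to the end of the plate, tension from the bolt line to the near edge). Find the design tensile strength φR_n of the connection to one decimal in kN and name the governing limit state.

Bolt shear: A_b = π(16)²/4 = 201.06 mm². φR_n = 0.75 × 469 × 201.06 × 5 × 2 = 707.2 kN.
Bearing (12 mm plate, F_u = 450 MPa): end bolts L_c = 32 − 18/2 = 23, R_n = min(1.2×23×12×450, 2.4×16×12×450) = 149.04 kN/bolt; interior L_c = 54 − 18 = 36, R_n = 207.36 kN/bolt. φR_n = 0.75 × (1×149.04 + 4×207.36) = 733.9 kN.
Block shear: shear path 1×[32+4×54] = 1×248 mm, A_gv = 2976, A_nv = 1×(248 − 4.5×20)×12 = 1896 mm²; tension to near edge: (21 − 0.5×20)×12 = 132 mm². R_n = min(0.6×450×1896, 0.6×300×2976) + 1.0×450×132 = min(511.92, 535.68) + 59.4 = 571.32 kN. φR_n = 0.75 × 571.32 = 428.5 kN.
Governing: min(707.2, 733.9, 428.5) = 428.5 kN → block shear.

428.5 kN (block shear governs)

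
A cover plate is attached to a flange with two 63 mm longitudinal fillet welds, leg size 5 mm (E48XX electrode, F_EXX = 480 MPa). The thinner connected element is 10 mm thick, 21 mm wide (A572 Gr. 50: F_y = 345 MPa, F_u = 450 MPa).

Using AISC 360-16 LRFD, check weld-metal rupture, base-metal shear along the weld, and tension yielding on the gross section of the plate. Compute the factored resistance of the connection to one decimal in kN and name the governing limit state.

65.2 kN (gross-section yield governs)

Weld metal: throat = 0.707×5 = 3.535 mm, L = 2×63 = 126 mm. φR_n = 0.75 × 0.6 × 480 × 3.535 × 126 = 96.2 kN.
Base metal shear (10 mm plate): yield φR_n = 1.0×0.6×345×10×126 = 260.8 kN; rupture φR_n = 0.75×0.6×450×10×126 = 255.2 kN; take 255.2 kN (rupture).
Tension yield (gross): A_g = 21×10 = 210 mm². φR_n = 0.90 × 345 × 210 = 65.2 kN.
Governing: min(96.2, 255.2, 65.2) = 65.2 kN → gross-section yield.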